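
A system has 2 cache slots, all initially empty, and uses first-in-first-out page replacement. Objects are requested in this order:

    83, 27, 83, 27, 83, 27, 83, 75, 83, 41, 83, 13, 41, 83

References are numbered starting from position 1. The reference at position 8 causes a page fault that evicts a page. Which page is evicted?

pos 1: 83 -> miss, frames (83)
pos 2: 27 -> miss, frames (83 27)
pos 3: 83 -> hit
pos 4: 27 -> hit
pos 5: 83 -> hit
pos 6: 27 -> hit
pos 7: 83 -> hit
pos 8: 75 -> miss, evict 83, frames (27 75)
At position 8, page 83 is evicted.

83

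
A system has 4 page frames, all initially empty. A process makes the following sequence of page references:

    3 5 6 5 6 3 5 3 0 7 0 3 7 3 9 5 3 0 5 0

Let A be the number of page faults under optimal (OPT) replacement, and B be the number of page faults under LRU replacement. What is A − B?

-2

Under OPT: F F F . . . . . F F . . . . F . . . . . → 6 faults.
Under LRU: F F F . . . . . F F . . . . F F . F . . → 8 faults.
A − B = 6 − 8 = -2.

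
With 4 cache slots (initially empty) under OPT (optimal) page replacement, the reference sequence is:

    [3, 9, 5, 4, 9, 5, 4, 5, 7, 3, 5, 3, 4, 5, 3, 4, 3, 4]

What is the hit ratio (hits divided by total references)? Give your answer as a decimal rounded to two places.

3 -> fault, frames [3]
9 -> fault, frames [3, 9]
5 -> fault, frames [3, 9, 5]
4 -> fault, frames [3, 9, 5, 4]
9 -> hit
5 -> hit
4 -> hit
5 -> hit
7 -> fault, evict 9, frames [3, 5, 4, 7]
3 -> hit
5 -> hit
3 -> hit
4 -> hit
5 -> hit
3 -> hit
4 -> hit
3 -> hit
4 -> hit
Hits: 13 of 18 references → 13/18 = 0.7222.

0.72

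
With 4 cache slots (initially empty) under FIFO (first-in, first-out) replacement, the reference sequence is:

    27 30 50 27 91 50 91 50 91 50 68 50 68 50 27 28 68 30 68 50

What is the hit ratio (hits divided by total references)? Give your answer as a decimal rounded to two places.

0.55

27 -> fault, frames {27}
30 -> fault, frames {27,30}
50 -> fault, frames {27,30,50}
27 -> hit
91 -> fault, frames {27,30,50,91}
50 -> hit
91 -> hit
50 -> hit
91 -> hit
50 -> hit
68 -> fault, evict 27, frames {30,50,91,68}
50 -> hit
68 -> hit
50 -> hit
27 -> fault, evict 30, frames {50,91,68,27}
28 -> fault, evict 50, frames {91,68,27,28}
68 -> hit
30 -> fault, evict 91, frames {68,27,28,30}
68 -> hit
50 -> fault, evict 68, frames {27,28,30,50}
Hits: 11 of 20 references → 11/20 = 0.5500.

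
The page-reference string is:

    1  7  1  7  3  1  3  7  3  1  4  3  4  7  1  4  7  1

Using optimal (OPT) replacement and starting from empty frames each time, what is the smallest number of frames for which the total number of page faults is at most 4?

4

f=1: 18 faults
f=2: 9 faults
f=3: 5 faults
f=4: 4 faults
Smallest f with faults ≤ 4 is 4.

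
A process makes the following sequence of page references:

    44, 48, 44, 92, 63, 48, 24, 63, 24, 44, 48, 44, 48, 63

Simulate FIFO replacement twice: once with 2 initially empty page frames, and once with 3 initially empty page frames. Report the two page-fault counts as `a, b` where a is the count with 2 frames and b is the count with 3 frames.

2 frames: F F . F F F F F . F F . . F → 10 faults.
3 frames: F F . F F . F . . F F . . F → 8 faults.
8 < 10: adding a frame reduced faults, as is typical.

10, 8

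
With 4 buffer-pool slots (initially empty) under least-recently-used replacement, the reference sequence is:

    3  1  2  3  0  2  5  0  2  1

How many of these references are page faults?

6

3 -> miss, frames (3)
1 -> miss, frames (3 1)
2 -> miss, frames (3 1 2)
3 -> hit
0 -> miss, frames (1 2 3 0)
2 -> hit
5 -> miss, evict 1, frames (3 0 2 5)
0 -> hit
2 -> hit
1 -> miss, evict 3, frames (5 0 2 1)
Page faults: 6.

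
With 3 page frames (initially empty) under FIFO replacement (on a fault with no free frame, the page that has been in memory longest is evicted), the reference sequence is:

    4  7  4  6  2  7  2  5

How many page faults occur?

4: miss, frames (4)
7: miss, frames (4 7)
4: hit
6: miss, frames (4 7 6)
2: miss, evict 4, frames (7 6 2)
7: hit
2: hit
5: miss, evict 7, frames (6 2 5)
Page faults: 5.

5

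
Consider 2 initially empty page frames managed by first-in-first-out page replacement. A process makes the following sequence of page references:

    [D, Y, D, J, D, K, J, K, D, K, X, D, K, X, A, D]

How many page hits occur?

D: miss, frames (D)
Y: miss, frames (D Y)
D: hit
J: miss, evict D, frames (Y J)
D: miss, evict Y, frames (J D)
K: miss, evict J, frames (D K)
J: miss, evict D, frames (K J)
K: hit
D: miss, evict K, frames (J D)
K: miss, evict J, frames (D K)
X: miss, evict D, frames (K X)
D: miss, evict K, frames (X D)
K: miss, evict X, frames (D K)
X: miss, evict D, frames (K X)
A: miss, evict K, frames (X A)
D: miss, evict X, frames (A D)
Hits: 2.

2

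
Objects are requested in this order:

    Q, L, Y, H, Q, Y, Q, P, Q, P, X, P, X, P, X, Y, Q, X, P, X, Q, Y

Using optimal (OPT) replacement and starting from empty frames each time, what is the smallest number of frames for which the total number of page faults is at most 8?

3

f=1: 22 faults
f=2: 12 faults
f=3: 8 faults
f=4: 6 faults
f=5: 6 faults
f=6: 6 faults
Smallest f with faults ≤ 8 is 3.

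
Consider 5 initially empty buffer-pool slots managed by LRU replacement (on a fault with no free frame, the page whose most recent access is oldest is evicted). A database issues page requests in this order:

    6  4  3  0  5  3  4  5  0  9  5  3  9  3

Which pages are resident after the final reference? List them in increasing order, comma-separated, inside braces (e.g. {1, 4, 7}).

6: miss, frames (6)
4: miss, frames (6 4)
3: miss, frames (6 4 3)
0: miss, frames (6 4 3 0)
5: miss, frames (6 4 3 0 5)
3: hit
4: hit
5: hit
0: hit
9: miss, evict 6, frames (3 4 5 0 9)
5: hit
3: hit
9: hit
3: hit

{0, 3, 4, 5, 9}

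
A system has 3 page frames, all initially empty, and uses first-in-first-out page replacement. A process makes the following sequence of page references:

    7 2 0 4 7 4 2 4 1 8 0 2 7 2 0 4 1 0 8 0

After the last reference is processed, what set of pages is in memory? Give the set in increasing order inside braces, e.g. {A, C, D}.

{0, 1, 8}

7 -> miss, frames [7]
2 -> miss, frames [7, 2]
0 -> miss, frames [7, 2, 0]
4 -> miss, evict 7, frames [2, 0, 4]
7 -> miss, evict 2, frames [0, 4, 7]
4 -> hit
2 -> miss, evict 0, frames [4, 7, 2]
4 -> hit
1 -> miss, evict 4, frames [7, 2, 1]
8 -> miss, evict 7, frames [2, 1, 8]
0 -> miss, evict 2, frames [1, 8, 0]
2 -> miss, evict 1, frames [8, 0, 2]
7 -> miss, evict 8, frames [0, 2, 7]
2 -> hit
0 -> hit
4 -> miss, evict 0, frames [2, 7, 4]
1 -> miss, evict 2, frames [7, 4, 1]
0 -> miss, evict 7, frames [4, 1, 0]
8 -> miss, evict 4, frames [1, 0, 8]
0 -> hit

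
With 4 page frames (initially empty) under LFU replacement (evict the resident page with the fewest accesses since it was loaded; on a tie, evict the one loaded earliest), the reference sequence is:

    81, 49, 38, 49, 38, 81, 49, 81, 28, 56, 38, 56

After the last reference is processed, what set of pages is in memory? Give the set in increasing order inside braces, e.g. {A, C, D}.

{38, 49, 56, 81}

81 → miss, frames (81)
49 → miss, frames (81 49)
38 → miss, frames (81 49 38)
49 → hit
38 → hit
81 → hit
49 → hit
81 → hit
28 → miss, frames (81 49 38 28)
56 → miss, evict 28, frames (81 49 38 56)
38 → hit
56 → hit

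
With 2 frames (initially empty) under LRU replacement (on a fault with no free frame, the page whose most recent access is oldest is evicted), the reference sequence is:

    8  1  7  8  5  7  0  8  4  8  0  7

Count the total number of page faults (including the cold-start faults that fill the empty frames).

8 -> fault, frames (8)
1 -> fault, frames (8 1)
7 -> fault, evict 8, frames (1 7)
8 -> fault, evict 1, frames (7 8)
5 -> fault, evict 7, frames (8 5)
7 -> fault, evict 8, frames (5 7)
0 -> fault, evict 5, frames (7 0)
8 -> fault, evict 7, frames (0 8)
4 -> fault, evict 0, frames (8 4)
8 -> hit
0 -> fault, evict 4, frames (8 0)
7 -> fault, evict 8, frames (0 7)
Page faults: 11.

11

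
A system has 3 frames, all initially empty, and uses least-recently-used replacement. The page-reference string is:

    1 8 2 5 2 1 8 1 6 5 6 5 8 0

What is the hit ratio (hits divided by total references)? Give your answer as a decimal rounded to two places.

0.29

1 -> miss, frames [1]
8 -> miss, frames [1, 8]
2 -> miss, frames [1, 8, 2]
5 -> miss, evict 1, frames [8, 2, 5]
2 -> hit
1 -> miss, evict 8, frames [5, 2, 1]
8 -> miss, evict 5, frames [2, 1, 8]
1 -> hit
6 -> miss, evict 2, frames [8, 1, 6]
5 -> miss, evict 8, frames [1, 6, 5]
6 -> hit
5 -> hit
8 -> miss, evict 1, frames [6, 5, 8]
0 -> miss, evict 6, frames [5, 8, 0]
Hits: 4 of 14 references → 4/14 = 0.2857.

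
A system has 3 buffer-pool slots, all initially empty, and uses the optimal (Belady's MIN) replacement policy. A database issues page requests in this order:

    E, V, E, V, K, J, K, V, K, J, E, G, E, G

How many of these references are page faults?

E -> miss, frames (E)
V -> miss, frames (E V)
E -> hit
V -> hit
K -> miss, frames (E V K)
J -> miss, evict E, frames (V K J)
K -> hit
V -> hit
K -> hit
J -> hit
E -> miss, evict J, frames (V K E)
G -> miss, evict K, frames (V E G)
E -> hit
G -> hit
Page faults: 6.

6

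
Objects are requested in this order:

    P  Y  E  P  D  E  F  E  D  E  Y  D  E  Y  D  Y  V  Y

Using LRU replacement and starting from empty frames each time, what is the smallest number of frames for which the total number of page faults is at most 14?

2

f=1: 18 faults
f=2: 14 faults
f=3: 7 faults
f=4: 7 faults
f=5: 6 faults
f=6: 6 faults
Smallest f with faults ≤ 14 is 2.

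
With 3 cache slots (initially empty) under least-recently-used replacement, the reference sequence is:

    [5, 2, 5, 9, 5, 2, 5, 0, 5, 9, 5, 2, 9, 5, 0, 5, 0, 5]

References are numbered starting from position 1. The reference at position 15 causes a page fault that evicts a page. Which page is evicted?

pos 1: 5: miss, frames {5}
pos 2: 2: miss, frames {5,2}
pos 3: 5: hit
pos 4: 9: miss, frames {2,5,9}
pos 5: 5: hit
pos 6: 2: hit
pos 7: 5: hit
pos 8: 0: miss, evict 9, frames {2,5,0}
pos 9: 5: hit
pos 10: 9: miss, evict 2, frames {0,5,9}
pos 11: 5: hit
pos 12: 2: miss, evict 0, frames {9,5,2}
pos 13: 9: hit
pos 14: 5: hit
pos 15: 0: miss, evict 2, frames {9,5,0}
At position 15, page 2 is evicted.

2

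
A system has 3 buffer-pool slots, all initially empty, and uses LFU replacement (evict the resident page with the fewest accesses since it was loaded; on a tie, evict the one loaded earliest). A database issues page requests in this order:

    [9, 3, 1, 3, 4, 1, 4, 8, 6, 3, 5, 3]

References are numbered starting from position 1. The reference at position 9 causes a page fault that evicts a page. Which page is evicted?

pos 1: 9 -> miss, frames (9)
pos 2: 3 -> miss, frames (9 3)
pos 3: 1 -> miss, frames (9 3 1)
pos 4: 3 -> hit
pos 5: 4 -> miss, evict 9, frames (3 1 4)
pos 6: 1 -> hit
pos 7: 4 -> hit
pos 8: 8 -> miss, evict 3, frames (1 4 8)
pos 9: 6 -> miss, evict 8, frames (1 4 6)
At position 9, page 8 is evicted.

8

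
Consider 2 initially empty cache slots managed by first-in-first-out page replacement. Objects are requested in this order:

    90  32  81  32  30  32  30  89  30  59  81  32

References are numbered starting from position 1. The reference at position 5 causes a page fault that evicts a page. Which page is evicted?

pos 1: 90 -> miss, frames {90}
pos 2: 32 -> miss, frames {90,32}
pos 3: 81 -> miss, evict 90, frames {32,81}
pos 4: 32 -> hit
pos 5: 30 -> miss, evict 32, frames {81,30}
At position 5, page 32 is evicted.

32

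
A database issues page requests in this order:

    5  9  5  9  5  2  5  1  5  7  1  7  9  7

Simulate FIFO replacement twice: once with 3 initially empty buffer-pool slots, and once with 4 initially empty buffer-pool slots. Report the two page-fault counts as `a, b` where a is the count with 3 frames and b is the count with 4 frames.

3 frames: F F . . . F . F F F . . F . → 7 faults.
4 frames: F F . . . F . F . F . . . . → 5 faults.
5 < 7: adding a frame reduced faults, as is typical.

7, 5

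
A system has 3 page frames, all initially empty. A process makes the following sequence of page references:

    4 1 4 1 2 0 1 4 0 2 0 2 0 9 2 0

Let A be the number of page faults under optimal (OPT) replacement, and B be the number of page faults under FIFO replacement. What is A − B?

-2

Under OPT: F F . . F F . . . F . . . F . . → 6 faults.
Under FIFO: F F . . F F . F . . . . . F F F → 8 faults.
A − B = 6 − 8 = -2.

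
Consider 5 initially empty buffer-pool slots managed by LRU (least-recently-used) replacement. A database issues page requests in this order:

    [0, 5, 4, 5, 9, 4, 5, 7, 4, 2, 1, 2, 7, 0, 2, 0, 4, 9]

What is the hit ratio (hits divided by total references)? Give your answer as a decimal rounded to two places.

0.50

0: fault, frames [0]
5: fault, frames [0, 5]
4: fault, frames [0, 5, 4]
5: hit
9: fault, frames [0, 4, 5, 9]
4: hit
5: hit
7: fault, frames [0, 9, 4, 5, 7]
4: hit
2: fault, evict 0, frames [9, 5, 7, 4, 2]
1: fault, evict 9, frames [5, 7, 4, 2, 1]
2: hit
7: hit
0: fault, evict 5, frames [4, 1, 2, 7, 0]
2: hit
0: hit
4: hit
9: fault, evict 1, frames [7, 2, 0, 4, 9]
Hits: 9 of 18 references → 9/18 = 0.5000.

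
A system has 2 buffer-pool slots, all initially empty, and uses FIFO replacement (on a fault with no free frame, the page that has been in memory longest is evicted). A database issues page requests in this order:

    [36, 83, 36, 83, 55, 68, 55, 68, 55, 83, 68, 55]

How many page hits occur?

6

36 → fault, frames (36)
83 → fault, frames (36 83)
36 → hit
83 → hit
55 → fault, evict 36, frames (83 55)
68 → fault, evict 83, frames (55 68)
55 → hit
68 → hit
55 → hit
83 → fault, evict 55, frames (68 83)
68 → hit
55 → fault, evict 68, frames (83 55)
Hits: 6.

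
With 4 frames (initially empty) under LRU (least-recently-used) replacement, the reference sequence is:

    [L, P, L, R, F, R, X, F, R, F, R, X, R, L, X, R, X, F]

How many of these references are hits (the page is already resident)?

L → fault, frames [L]
P → fault, frames [L, P]
L → hit
R → fault, frames [P, L, R]
F → fault, frames [P, L, R, F]
R → hit
X → fault, evict P, frames [L, F, R, X]
F → hit
R → hit
F → hit
R → hit
X → hit
R → hit
L → hit
X → hit
R → hit
X → hit
F → hit
Hits: 13.

13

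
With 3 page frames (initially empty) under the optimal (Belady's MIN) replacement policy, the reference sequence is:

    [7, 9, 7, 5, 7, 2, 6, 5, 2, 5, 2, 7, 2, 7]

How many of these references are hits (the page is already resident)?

7: miss, frames {7}
9: miss, frames {7,9}
7: hit
5: miss, frames {7,9,5}
7: hit
2: miss, evict 9, frames {7,5,2}
6: miss, evict 7, frames {5,2,6}
5: hit
2: hit
5: hit
2: hit
7: miss, evict 6, frames {5,2,7}
2: hit
7: hit
Hits: 8.

8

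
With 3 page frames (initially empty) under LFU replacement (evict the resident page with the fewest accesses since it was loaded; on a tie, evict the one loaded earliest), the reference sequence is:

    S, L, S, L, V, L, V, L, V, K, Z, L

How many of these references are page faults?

S → miss, frames (S)
L → miss, frames (S L)
S → hit
L → hit
V → miss, frames (S L V)
L → hit
V → hit
L → hit
V → hit
K → miss, evict S, frames (L V K)
Z → miss, evict K, frames (L V Z)
L → hit
Page faults: 5.

5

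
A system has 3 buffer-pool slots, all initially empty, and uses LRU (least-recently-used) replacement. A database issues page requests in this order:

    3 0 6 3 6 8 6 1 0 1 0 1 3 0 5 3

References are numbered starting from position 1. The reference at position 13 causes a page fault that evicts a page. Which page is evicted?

pos 1: 3 -> fault, frames (3)
pos 2: 0 -> fault, frames (3 0)
pos 3: 6 -> fault, frames (3 0 6)
pos 4: 3 -> hit
pos 5: 6 -> hit
pos 6: 8 -> fault, evict 0, frames (3 6 8)
pos 7: 6 -> hit
pos 8: 1 -> fault, evict 3, frames (8 6 1)
pos 9: 0 -> fault, evict 8, frames (6 1 0)
pos 10: 1 -> hit
pos 11: 0 -> hit
pos 12: 1 -> hit
pos 13: 3 -> fault, evict 6, frames (0 1 3)
At position 13, page 6 is evicted.

6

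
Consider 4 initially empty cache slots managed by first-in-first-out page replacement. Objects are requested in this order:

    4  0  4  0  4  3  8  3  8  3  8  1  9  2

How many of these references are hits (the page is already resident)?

4 → fault, frames {4}
0 → fault, frames {4,0}
4 → hit
0 → hit
4 → hit
3 → fault, frames {4,0,3}
8 → fault, frames {4,0,3,8}
3 → hit
8 → hit
3 → hit
8 → hit
1 → fault, evict 4, frames {0,3,8,1}
9 → fault, evict 0, frames {3,8,1,9}
2 → fault, evict 3, frames {8,1,9,2}
Hits: 7.

7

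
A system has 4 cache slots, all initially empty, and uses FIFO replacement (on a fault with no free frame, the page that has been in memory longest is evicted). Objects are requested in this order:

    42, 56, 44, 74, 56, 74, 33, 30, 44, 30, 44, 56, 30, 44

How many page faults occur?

8

42 -> miss, frames {42}
56 -> miss, frames {42,56}
44 -> miss, frames {42,56,44}
74 -> miss, frames {42,56,44,74}
56 -> hit
74 -> hit
33 -> miss, evict 42, frames {56,44,74,33}
30 -> miss, evict 56, frames {44,74,33,30}
44 -> hit
30 -> hit
44 -> hit
56 -> miss, evict 44, frames {74,33,30,56}
30 -> hit
44 -> miss, evict 74, frames {33,30,56,44}
Page faults: 8.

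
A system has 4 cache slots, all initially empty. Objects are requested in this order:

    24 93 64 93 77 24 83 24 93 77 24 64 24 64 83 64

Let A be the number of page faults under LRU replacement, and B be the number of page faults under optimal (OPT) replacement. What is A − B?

1

Under LRU: F F F . F . F . . . . F . . F . → 7 faults.
Under OPT: F F F . F . F . . . . F . . . . → 6 faults.
A − B = 7 − 6 = 1.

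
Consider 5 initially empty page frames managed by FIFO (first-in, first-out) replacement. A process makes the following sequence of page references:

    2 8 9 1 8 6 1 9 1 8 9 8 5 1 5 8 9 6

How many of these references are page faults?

2 -> miss, frames (2)
8 -> miss, frames (2 8)
9 -> miss, frames (2 8 9)
1 -> miss, frames (2 8 9 1)
8 -> hit
6 -> miss, frames (2 8 9 1 6)
1 -> hit
9 -> hit
1 -> hit
8 -> hit
9 -> hit
8 -> hit
5 -> miss, evict 2, frames (8 9 1 6 5)
1 -> hit
5 -> hit
8 -> hit
9 -> hit
6 -> hit
Page faults: 6.

6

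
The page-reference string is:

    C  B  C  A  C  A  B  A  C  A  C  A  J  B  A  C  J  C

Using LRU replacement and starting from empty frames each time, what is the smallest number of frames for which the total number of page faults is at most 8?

f=1: 18 faults
f=2: 10 faults
f=3: 7 faults
f=4: 4 faults
Smallest f with faults ≤ 8 is 3.

3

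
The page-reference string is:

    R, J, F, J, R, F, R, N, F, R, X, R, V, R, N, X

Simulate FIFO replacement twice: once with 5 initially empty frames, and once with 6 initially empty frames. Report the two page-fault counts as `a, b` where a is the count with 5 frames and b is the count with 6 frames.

7, 6

5 frames: F F F . . . . F . . F . F F . . → 7 faults.
6 frames: F F F . . . . F . . F . F . . . → 6 faults.
6 < 7: adding a frame reduced faults, as is typical.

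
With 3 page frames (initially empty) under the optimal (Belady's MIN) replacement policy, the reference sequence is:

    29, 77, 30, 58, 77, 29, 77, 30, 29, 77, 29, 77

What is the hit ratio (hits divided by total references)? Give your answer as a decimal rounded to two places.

29: miss, frames [29]
77: miss, frames [29, 77]
30: miss, frames [29, 77, 30]
58: miss, evict 30, frames [29, 77, 58]
77: hit
29: hit
77: hit
30: miss, evict 58, frames [29, 77, 30]
29: hit
77: hit
29: hit
77: hit
Hits: 7 of 12 references → 7/12 = 0.5833.

0.58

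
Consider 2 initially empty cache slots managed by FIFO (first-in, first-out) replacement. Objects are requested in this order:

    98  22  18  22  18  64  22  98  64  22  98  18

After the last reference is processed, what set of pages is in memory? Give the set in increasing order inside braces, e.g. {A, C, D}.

98 -> fault, frames (98)
22 -> fault, frames (98 22)
18 -> fault, evict 98, frames (22 18)
22 -> hit
18 -> hit
64 -> fault, evict 22, frames (18 64)
22 -> fault, evict 18, frames (64 22)
98 -> fault, evict 64, frames (22 98)
64 -> fault, evict 22, frames (98 64)
22 -> fault, evict 98, frames (64 22)
98 -> fault, evict 64, frames (22 98)
18 -> fault, evict 22, frames (98 18)

{18, 98}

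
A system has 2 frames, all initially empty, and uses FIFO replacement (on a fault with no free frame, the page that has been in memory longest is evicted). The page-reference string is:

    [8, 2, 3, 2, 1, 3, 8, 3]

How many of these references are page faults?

8 -> miss, frames (8)
2 -> miss, frames (8 2)
3 -> miss, evict 8, frames (2 3)
2 -> hit
1 -> miss, evict 2, frames (3 1)
3 -> hit
8 -> miss, evict 3, frames (1 8)
3 -> miss, evict 1, frames (8 3)
Page faults: 6.

6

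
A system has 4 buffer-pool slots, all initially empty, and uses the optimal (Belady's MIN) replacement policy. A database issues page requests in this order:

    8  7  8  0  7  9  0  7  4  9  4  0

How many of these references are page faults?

5

8: miss, frames [8]
7: miss, frames [8, 7]
8: hit
0: miss, frames [8, 7, 0]
7: hit
9: miss, frames [8, 7, 0, 9]
0: hit
7: hit
4: miss, evict 7, frames [8, 0, 9, 4]
9: hit
4: hit
0: hit
Page faults: 5.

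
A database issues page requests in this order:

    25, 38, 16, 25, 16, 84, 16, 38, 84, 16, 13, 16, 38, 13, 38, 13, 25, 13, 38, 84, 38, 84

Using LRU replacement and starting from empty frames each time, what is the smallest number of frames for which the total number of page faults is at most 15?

f=1: 22 faults
f=2: 14 faults
f=3: 9 faults
f=4: 7 faults
f=5: 5 faults
Smallest f with faults ≤ 15 is 2.

2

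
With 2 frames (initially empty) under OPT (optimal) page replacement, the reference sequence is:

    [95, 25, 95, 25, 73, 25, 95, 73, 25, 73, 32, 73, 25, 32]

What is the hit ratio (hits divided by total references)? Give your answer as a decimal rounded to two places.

0.50

95: fault, frames (95)
25: fault, frames (95 25)
95: hit
25: hit
73: fault, evict 95, frames (25 73)
25: hit
95: fault, evict 25, frames (73 95)
73: hit
25: fault, evict 95, frames (73 25)
73: hit
32: fault, evict 25, frames (73 32)
73: hit
25: fault, evict 73, frames (32 25)
32: hit
Hits: 7 of 14 references → 7/14 = 0.5000.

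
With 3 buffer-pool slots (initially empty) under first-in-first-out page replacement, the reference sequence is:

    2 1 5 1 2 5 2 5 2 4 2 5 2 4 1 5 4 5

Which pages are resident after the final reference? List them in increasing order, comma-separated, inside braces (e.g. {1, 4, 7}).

2 → miss, frames [2]
1 → miss, frames [2, 1]
5 → miss, frames [2, 1, 5]
1 → hit
2 → hit
5 → hit
2 → hit
5 → hit
2 → hit
4 → miss, evict 2, frames [1, 5, 4]
2 → miss, evict 1, frames [5, 4, 2]
5 → hit
2 → hit
4 → hit
1 → miss, evict 5, frames [4, 2, 1]
5 → miss, evict 4, frames [2, 1, 5]
4 → miss, evict 2, frames [1, 5, 4]
5 → hit

{1, 4, 5}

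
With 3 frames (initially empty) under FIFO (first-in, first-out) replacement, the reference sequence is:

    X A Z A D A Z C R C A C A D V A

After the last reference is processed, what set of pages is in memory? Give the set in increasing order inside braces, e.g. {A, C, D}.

X → miss, frames [X]
A → miss, frames [X, A]
Z → miss, frames [X, A, Z]
A → hit
D → miss, evict X, frames [A, Z, D]
A → hit
Z → hit
C → miss, evict A, frames [Z, D, C]
R → miss, evict Z, frames [D, C, R]
C → hit
A → miss, evict D, frames [C, R, A]
C → hit
A → hit
D → miss, evict C, frames [R, A, D]
V → miss, evict R, frames [A, D, V]
A → hit

{A, D, V}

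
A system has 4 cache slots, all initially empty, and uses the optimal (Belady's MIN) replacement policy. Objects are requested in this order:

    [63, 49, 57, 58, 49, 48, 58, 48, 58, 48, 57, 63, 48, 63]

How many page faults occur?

5

63 -> miss, frames (63)
49 -> miss, frames (63 49)
57 -> miss, frames (63 49 57)
58 -> miss, frames (63 49 57 58)
49 -> hit
48 -> miss, evict 49, frames (63 57 58 48)
58 -> hit
48 -> hit
58 -> hit
48 -> hit
57 -> hit
63 -> hit
48 -> hit
63 -> hit
Page faults: 5.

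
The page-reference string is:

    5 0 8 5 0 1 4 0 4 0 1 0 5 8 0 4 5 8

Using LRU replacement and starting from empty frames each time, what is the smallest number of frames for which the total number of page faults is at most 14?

3

f=1: 18 faults
f=2: 15 faults
f=3: 10 faults
f=4: 7 faults
f=5: 5 faults
Smallest f with faults ≤ 14 is 3.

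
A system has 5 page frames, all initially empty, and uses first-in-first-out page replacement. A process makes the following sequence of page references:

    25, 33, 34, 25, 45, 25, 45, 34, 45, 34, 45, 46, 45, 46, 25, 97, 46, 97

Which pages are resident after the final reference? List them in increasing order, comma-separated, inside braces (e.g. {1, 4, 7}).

25 -> miss, frames {25}
33 -> miss, frames {25,33}
34 -> miss, frames {25,33,34}
25 -> hit
45 -> miss, frames {25,33,34,45}
25 -> hit
45 -> hit
34 -> hit
45 -> hit
34 -> hit
45 -> hit
46 -> miss, frames {25,33,34,45,46}
45 -> hit
46 -> hit
25 -> hit
97 -> miss, evict 25, frames {33,34,45,46,97}
46 -> hit
97 -> hit

{33, 34, 45, 46, 97}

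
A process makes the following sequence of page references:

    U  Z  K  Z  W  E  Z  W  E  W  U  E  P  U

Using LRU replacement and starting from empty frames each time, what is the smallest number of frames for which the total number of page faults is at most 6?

5

f=1: 14 faults
f=2: 12 faults
f=3: 7 faults
f=4: 7 faults
f=5: 6 faults
f=6: 6 faults
Smallest f with faults ≤ 6 is 5.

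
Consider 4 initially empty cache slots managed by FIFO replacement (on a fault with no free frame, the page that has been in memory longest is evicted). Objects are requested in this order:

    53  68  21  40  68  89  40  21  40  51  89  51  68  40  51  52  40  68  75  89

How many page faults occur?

11

53: fault, frames {53}
68: fault, frames {53,68}
21: fault, frames {53,68,21}
40: fault, frames {53,68,21,40}
68: hit
89: fault, evict 53, frames {68,21,40,89}
40: hit
21: hit
40: hit
51: fault, evict 68, frames {21,40,89,51}
89: hit
51: hit
68: fault, evict 21, frames {40,89,51,68}
40: hit
51: hit
52: fault, evict 40, frames {89,51,68,52}
40: fault, evict 89, frames {51,68,52,40}
68: hit
75: fault, evict 51, frames {68,52,40,75}
89: fault, evict 68, frames {52,40,75,89}
Page faults: 11.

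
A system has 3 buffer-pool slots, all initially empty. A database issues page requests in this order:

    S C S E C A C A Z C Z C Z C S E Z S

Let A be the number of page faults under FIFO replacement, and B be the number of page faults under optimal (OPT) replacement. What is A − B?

Under FIFO: F F . F . F . . F F . . . . F F F . → 9 faults.
Under OPT: F F . F . F . . F . . . . . . F . . → 6 faults.
A − B = 9 − 6 = 3.

3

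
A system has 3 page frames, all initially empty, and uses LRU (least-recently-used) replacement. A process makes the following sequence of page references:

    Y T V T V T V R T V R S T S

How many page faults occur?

Y → fault, frames {Y}
T → fault, frames {Y,T}
V → fault, frames {Y,T,V}
T → hit
V → hit
T → hit
V → hit
R → fault, evict Y, frames {T,V,R}
T → hit
V → hit
R → hit
S → fault, evict T, frames {V,R,S}
T → fault, evict V, frames {R,S,T}
S → hit
Page faults: 6.

6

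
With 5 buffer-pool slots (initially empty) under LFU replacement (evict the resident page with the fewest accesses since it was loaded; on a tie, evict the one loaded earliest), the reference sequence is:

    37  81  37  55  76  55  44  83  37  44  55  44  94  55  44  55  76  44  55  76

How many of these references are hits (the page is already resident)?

37: fault, frames [37]
81: fault, frames [37, 81]
37: hit
55: fault, frames [37, 81, 55]
76: fault, frames [37, 81, 55, 76]
55: hit
44: fault, frames [37, 81, 55, 76, 44]
83: fault, evict 81, frames [37, 55, 76, 44, 83]
37: hit
44: hit
55: hit
44: hit
94: fault, evict 76, frames [37, 55, 44, 83, 94]
55: hit
44: hit
55: hit
76: fault, evict 83, frames [37, 55, 44, 94, 76]
44: hit
55: hit
76: hit
Hits: 12.

12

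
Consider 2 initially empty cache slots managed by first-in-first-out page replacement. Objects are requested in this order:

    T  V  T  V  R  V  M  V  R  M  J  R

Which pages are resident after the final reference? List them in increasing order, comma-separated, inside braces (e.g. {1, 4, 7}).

T -> miss, frames (T)
V -> miss, frames (T V)
T -> hit
V -> hit
R -> miss, evict T, frames (V R)
V -> hit
M -> miss, evict V, frames (R M)
V -> miss, evict R, frames (M V)
R -> miss, evict M, frames (V R)
M -> miss, evict V, frames (R M)
J -> miss, evict R, frames (M J)
R -> miss, evict M, frames (J R)

{J, R}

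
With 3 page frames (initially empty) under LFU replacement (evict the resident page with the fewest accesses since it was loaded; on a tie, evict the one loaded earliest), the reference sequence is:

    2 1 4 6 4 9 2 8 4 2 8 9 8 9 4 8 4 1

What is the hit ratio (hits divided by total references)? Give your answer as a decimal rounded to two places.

2: fault, frames [2]
1: fault, frames [2, 1]
4: fault, frames [2, 1, 4]
6: fault, evict 2, frames [1, 4, 6]
4: hit
9: fault, evict 1, frames [4, 6, 9]
2: fault, evict 6, frames [4, 9, 2]
8: fault, evict 9, frames [4, 2, 8]
4: hit
2: hit
8: hit
9: fault, evict 2, frames [4, 8, 9]
8: hit
9: hit
4: hit
8: hit
4: hit
1: fault, evict 9, frames [4, 8, 1]
Hits: 9 of 18 references → 9/18 = 0.5000.

0.50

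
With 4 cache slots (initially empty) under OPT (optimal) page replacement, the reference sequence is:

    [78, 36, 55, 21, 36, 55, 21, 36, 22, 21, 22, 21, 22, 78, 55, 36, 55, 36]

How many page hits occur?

12

78 -> fault, frames {78}
36 -> fault, frames {78,36}
55 -> fault, frames {78,36,55}
21 -> fault, frames {78,36,55,21}
36 -> hit
55 -> hit
21 -> hit
36 -> hit
22 -> fault, evict 36, frames {78,55,21,22}
21 -> hit
22 -> hit
21 -> hit
22 -> hit
78 -> hit
55 -> hit
36 -> fault, evict 22, frames {78,55,21,36}
55 -> hit
36 -> hit
Hits: 12.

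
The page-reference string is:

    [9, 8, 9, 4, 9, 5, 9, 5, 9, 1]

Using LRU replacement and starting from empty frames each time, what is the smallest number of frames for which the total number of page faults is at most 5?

f=1: 10 faults
f=2: 5 faults
f=3: 5 faults
f=4: 5 faults
f=5: 5 faults
Smallest f with faults ≤ 5 is 2.

2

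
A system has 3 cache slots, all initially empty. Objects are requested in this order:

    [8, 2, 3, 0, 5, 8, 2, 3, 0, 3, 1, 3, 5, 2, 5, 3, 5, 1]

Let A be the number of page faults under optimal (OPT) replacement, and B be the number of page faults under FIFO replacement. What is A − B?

-4

Under OPT: F F F F F . . F F . F . . F . . . F → 10 faults.
Under FIFO: F F F F F F F F F . F . F F . F . F → 14 faults.
A − B = 10 − 14 = -4.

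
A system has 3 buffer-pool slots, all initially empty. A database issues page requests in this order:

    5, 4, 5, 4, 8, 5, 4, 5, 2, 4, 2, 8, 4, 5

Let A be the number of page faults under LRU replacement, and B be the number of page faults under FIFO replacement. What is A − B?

Under LRU: F F . . F . . . F . . F . F → 6 faults.
Under FIFO: F F . . F . . . F . . . . F → 5 faults.
A − B = 6 − 5 = 1.

1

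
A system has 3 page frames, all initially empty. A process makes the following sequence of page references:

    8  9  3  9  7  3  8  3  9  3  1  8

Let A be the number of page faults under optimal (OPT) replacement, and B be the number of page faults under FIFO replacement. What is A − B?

-3

Under OPT: F F F . F . . . F . F . → 6 faults.
Under FIFO: F F F . F . F . F F F F → 9 faults.
A − B = 6 − 9 = -3.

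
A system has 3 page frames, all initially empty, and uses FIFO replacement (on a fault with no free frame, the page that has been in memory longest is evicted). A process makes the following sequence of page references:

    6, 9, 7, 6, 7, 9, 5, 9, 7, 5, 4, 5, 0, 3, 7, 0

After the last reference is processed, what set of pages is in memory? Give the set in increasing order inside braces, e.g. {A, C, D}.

{0, 3, 7}

6 → miss, frames [6]
9 → miss, frames [6, 9]
7 → miss, frames [6, 9, 7]
6 → hit
7 → hit
9 → hit
5 → miss, evict 6, frames [9, 7, 5]
9 → hit
7 → hit
5 → hit
4 → miss, evict 9, frames [7, 5, 4]
5 → hit
0 → miss, evict 7, frames [5, 4, 0]
3 → miss, evict 5, frames [4, 0, 3]
7 → miss, evict 4, frames [0, 3, 7]
0 → hit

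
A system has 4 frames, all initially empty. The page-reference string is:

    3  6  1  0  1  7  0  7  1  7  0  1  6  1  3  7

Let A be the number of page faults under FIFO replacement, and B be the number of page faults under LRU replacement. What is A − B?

Under FIFO: F F F F . F . . . . . . . . F . → 6 faults.
Under LRU: F F F F . F . . . . . . . . F F → 7 faults.
A − B = 6 − 7 = -1.

-1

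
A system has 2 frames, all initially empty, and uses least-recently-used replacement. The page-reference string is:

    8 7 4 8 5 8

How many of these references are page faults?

8 -> fault, frames {8}
7 -> fault, frames {8,7}
4 -> fault, evict 8, frames {7,4}
8 -> fault, evict 7, frames {4,8}
5 -> fault, evict 4, frames {8,5}
8 -> hit
Page faults: 5.

5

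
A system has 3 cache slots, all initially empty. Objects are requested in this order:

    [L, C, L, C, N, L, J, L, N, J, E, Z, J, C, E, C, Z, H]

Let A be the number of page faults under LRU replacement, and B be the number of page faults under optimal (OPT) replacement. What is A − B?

Under LRU: F F . . F . F . . . F F . F F . F F → 10 faults.
Under OPT: F F . . F . F . . . F F . F . . . F → 8 faults.
A − B = 10 − 8 = 2.

2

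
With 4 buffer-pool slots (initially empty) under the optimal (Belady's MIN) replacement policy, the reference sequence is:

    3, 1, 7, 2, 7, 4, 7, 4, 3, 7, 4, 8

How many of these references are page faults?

6

3 → fault, frames (3)
1 → fault, frames (3 1)
7 → fault, frames (3 1 7)
2 → fault, frames (3 1 7 2)
7 → hit
4 → fault, evict 2, frames (3 1 7 4)
7 → hit
4 → hit
3 → hit
7 → hit
4 → hit
8 → fault, evict 4, frames (3 1 7 8)
Page faults: 6.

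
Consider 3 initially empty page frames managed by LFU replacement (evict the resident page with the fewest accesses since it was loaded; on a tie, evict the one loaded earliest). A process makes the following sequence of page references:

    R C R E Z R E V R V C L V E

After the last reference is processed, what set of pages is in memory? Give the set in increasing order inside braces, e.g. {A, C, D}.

R → fault, frames [R]
C → fault, frames [R, C]
R → hit
E → fault, frames [R, C, E]
Z → fault, evict C, frames [R, E, Z]
R → hit
E → hit
V → fault, evict Z, frames [R, E, V]
R → hit
V → hit
C → fault, evict E, frames [R, V, C]
L → fault, evict C, frames [R, V, L]
V → hit
E → fault, evict L, frames [R, V, E]

{E, R, V}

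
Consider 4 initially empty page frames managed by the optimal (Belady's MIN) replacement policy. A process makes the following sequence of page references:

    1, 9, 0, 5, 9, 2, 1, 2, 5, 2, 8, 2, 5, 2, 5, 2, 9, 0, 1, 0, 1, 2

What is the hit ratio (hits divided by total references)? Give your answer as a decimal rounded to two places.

1 -> fault, frames {1}
9 -> fault, frames {1,9}
0 -> fault, frames {1,9,0}
5 -> fault, frames {1,9,0,5}
9 -> hit
2 -> fault, evict 0, frames {1,9,5,2}
1 -> hit
2 -> hit
5 -> hit
2 -> hit
8 -> fault, evict 1, frames {9,5,2,8}
2 -> hit
5 -> hit
2 -> hit
5 -> hit
2 -> hit
9 -> hit
0 -> fault, evict 8, frames {9,5,2,0}
1 -> fault, evict 5, frames {9,2,0,1}
0 -> hit
1 -> hit
2 -> hit
Hits: 14 of 22 references → 14/22 = 0.6364.

0.64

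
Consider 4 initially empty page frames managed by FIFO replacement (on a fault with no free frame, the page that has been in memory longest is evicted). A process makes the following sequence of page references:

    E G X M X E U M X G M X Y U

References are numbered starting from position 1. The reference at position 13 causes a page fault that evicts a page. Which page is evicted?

pos 1: E -> fault, frames [E]
pos 2: G -> fault, frames [E, G]
pos 3: X -> fault, frames [E, G, X]
pos 4: M -> fault, frames [E, G, X, M]
pos 5: X -> hit
pos 6: E -> hit
pos 7: U -> fault, evict E, frames [G, X, M, U]
pos 8: M -> hit
pos 9: X -> hit
pos 10: G -> hit
pos 11: M -> hit
pos 12: X -> hit
pos 13: Y -> fault, evict G, frames [X, M, U, Y]
At position 13, page G is evicted.

G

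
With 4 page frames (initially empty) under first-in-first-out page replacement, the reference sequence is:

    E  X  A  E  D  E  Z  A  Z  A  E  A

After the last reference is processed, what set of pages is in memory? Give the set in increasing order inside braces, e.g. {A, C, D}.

E -> fault, frames [E]
X -> fault, frames [E, X]
A -> fault, frames [E, X, A]
E -> hit
D -> fault, frames [E, X, A, D]
E -> hit
Z -> fault, evict E, frames [X, A, D, Z]
A -> hit
Z -> hit
A -> hit
E -> fault, evict X, frames [A, D, Z, E]
A -> hit

{A, D, E, Z}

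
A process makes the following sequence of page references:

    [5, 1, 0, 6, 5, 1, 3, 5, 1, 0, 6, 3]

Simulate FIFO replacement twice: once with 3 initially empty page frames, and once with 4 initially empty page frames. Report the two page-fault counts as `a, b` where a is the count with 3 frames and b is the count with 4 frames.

9, 10

3 frames: F F F F F F F . . F F . → 9 faults.
4 frames: F F F F . . F F F F F F → 10 faults.
10 > 9: adding a frame increased faults — Belady's anomaly.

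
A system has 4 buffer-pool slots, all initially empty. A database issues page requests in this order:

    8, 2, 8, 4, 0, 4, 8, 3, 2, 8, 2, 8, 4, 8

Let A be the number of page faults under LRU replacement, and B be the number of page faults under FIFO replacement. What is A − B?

-2

Under LRU: F F . F F . . F F . . . . . → 6 faults.
Under FIFO: F F . F F . . F . F F . F . → 8 faults.
A − B = 6 − 8 = -2.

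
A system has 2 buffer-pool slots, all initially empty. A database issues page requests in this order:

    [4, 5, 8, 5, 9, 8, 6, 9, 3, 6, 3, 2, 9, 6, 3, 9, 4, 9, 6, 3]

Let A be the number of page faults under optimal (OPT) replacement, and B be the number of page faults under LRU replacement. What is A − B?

-5

Under OPT: F F F . F . F . F . . F F . F . F . F F → 12 faults.
Under LRU: F F F . F F F F F F . F F F F F F . F F → 17 faults.
A − B = 12 − 17 = -5.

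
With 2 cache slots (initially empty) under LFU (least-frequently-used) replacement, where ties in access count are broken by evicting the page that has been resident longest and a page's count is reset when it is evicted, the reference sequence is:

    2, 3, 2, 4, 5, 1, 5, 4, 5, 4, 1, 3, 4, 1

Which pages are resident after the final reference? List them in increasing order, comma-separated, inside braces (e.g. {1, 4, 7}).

{1, 2}

2: fault, frames (2)
3: fault, frames (2 3)
2: hit
4: fault, evict 3, frames (2 4)
5: fault, evict 4, frames (2 5)
1: fault, evict 5, frames (2 1)
5: fault, evict 1, frames (2 5)
4: fault, evict 5, frames (2 4)
5: fault, evict 4, frames (2 5)
4: fault, evict 5, frames (2 4)
1: fault, evict 4, frames (2 1)
3: fault, evict 1, frames (2 3)
4: fault, evict 3, frames (2 4)
1: fault, evict 4, frames (2 1)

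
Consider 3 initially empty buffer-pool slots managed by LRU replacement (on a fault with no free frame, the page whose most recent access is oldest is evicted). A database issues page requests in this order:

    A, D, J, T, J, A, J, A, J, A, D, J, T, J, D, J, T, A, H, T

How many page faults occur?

9

A -> fault, frames (A)
D -> fault, frames (A D)
J -> fault, frames (A D J)
T -> fault, evict A, frames (D J T)
J -> hit
A -> fault, evict D, frames (T J A)
J -> hit
A -> hit
J -> hit
A -> hit
D -> fault, evict T, frames (J A D)
J -> hit
T -> fault, evict A, frames (D J T)
J -> hit
D -> hit
J -> hit
T -> hit
A -> fault, evict D, frames (J T A)
H -> fault, evict J, frames (T A H)
T -> hit
Page faults: 9.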